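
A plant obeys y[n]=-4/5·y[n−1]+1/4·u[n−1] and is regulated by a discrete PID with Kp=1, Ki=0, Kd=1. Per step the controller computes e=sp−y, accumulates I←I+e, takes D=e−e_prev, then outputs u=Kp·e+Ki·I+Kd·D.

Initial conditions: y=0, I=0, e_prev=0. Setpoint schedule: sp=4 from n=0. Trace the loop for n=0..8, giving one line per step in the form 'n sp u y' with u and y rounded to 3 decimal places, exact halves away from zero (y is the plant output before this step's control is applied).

(exact arithmetic carried between steps; '≈' marks a value shown rounded to 6 d.p. or computed from one; I and e_prev carry over from the previous line; the table rounds u and y to 3 d.p., halves away from zero)
n=0: y=0, sp=4, e=sp−y=4; I=4, D=e−e_prev=4; u=1·4+0·4+1·4=8; next y=-4/5·0+1/4·8=2
n=1: y=2, sp=4, e=sp−y=2; I=6, D=e−e_prev=-2; u=1·2+0·6+1·(-2)=0; next y=-4/5·2+1/4·0=-1.6
n=2: y=-1.6, sp=4, e=sp−y=5.6; I=11.6, D=e−e_prev=3.6; u=1·5.6+0·11.6+1·3.6=9.2; next y=-4/5·(-1.6)+1/4·9.2=3.58
n=3: y=3.58, sp=4, e=sp−y=0.42; I=12.02, D=e−e_prev=-5.18; u=1·0.42+0·12.02+1·(-5.18)=-4.76; next y=-4/5·3.58+1/4·(-4.76)=-4.054
n=4: y=-4.054, sp=4, e=sp−y=8.054; I=20.074, D=e−e_prev=7.634; u=1·8.054+0·20.074+1·7.634=15.688; next y=-4/5·(-4.054)+1/4·15.688=7.1652
n=5: y=7.1652, sp=4, e=sp−y=-3.1652; I=16.9088, D=e−e_prev=-11.2192; u=1·(-3.1652)+0·16.9088+1·(-11.2192)=-14.3844; next y=-4/5·7.1652+1/4·(-14.3844)=-9.32826
n=6: y=-9.32826, sp=4, e=sp−y=13.32826; I=30.23706, D=e−e_prev=16.49346; u=1·13.32826+0·30.23706+1·16.49346=29.82172; next y=-4/5·(-9.32826)+1/4·29.82172=14.918038
n=7: y=14.918038, sp=4, e=sp−y=-10.918038; I=19.319022, D=e−e_prev=-24.246298; u=1·(-10.918038)+0·19.319022+1·(-24.246298)=-35.164336; next y=-4/5·14.918038+1/4·(-35.164336)≈-20.725514
n=8: y≈-20.725514, sp=4, e=sp−y≈24.725514; I≈44.044536, D=e−e_prev≈35.643552; u=1·24.725514+0·44.044536+1·35.643552≈60.369067; next y=-4/5·(-20.725514)+1/4·60.369067≈31.672678

0 4 8.000 0.000
1 4 0.000 2.000
2 4 9.200 -1.600
3 4 -4.760 3.580
4 4 15.688 -4.054
5 4 -14.384 7.165
6 4 29.822 -9.328
7 4 -35.164 14.918
8 4 60.369 -20.726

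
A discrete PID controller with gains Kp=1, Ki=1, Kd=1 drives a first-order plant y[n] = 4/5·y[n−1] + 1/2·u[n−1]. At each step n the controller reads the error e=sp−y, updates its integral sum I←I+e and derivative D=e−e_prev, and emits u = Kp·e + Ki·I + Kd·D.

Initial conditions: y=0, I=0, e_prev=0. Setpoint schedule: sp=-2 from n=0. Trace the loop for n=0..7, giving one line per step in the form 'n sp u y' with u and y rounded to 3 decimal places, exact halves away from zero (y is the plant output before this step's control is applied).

(exact arithmetic carried between steps; '≈' marks a value shown rounded to 6 d.p. or computed from one; I and e_prev carry over from the previous line; the table rounds u and y to 3 d.p., halves away from zero)
n=0: y=0, sp=-2, e=sp−y=-2; I=-2, D=e−e_prev=-2; u=1·(-2)+1·(-2)+1·(-2)=-6; next y=4/5·0+1/2·(-6)=-3
n=1: y=-3, sp=-2, e=sp−y=1; I=-1, D=e−e_prev=3; u=1·1+1·(-1)+1·3=3; next y=4/5·(-3)+1/2·3=-0.9
n=2: y=-0.9, sp=-2, e=sp−y=-1.1; I=-2.1, D=e−e_prev=-2.1; u=1·(-1.1)+1·(-2.1)+1·(-2.1)=-5.3; next y=4/5·(-0.9)+1/2·(-5.3)=-3.37
n=3: y=-3.37, sp=-2, e=sp−y=1.37; I=-0.73, D=e−e_prev=2.47; u=1·1.37+1·(-0.73)+1·2.47=3.11; next y=4/5·(-3.37)+1/2·3.11=-1.141
n=4: y=-1.141, sp=-2, e=sp−y=-0.859; I=-1.589, D=e−e_prev=-2.229; u=1·(-0.859)+1·(-1.589)+1·(-2.229)=-4.677; next y=4/5·(-1.141)+1/2·(-4.677)=-3.2513
n=5: y=-3.2513, sp=-2, e=sp−y=1.2513; I=-0.3377, D=e−e_prev=2.1103; u=1·1.2513+1·(-0.3377)+1·2.1103=3.0239; next y=4/5·(-3.2513)+1/2·3.0239=-1.08909
n=6: y=-1.08909, sp=-2, e=sp−y=-0.91091; I=-1.24861, D=e−e_prev=-2.16221; u=1·(-0.91091)+1·(-1.24861)+1·(-2.16221)=-4.32173; next y=4/5·(-1.08909)+1/2·(-4.32173)=-3.032137
n=7: y=-3.032137, sp=-2, e=sp−y=1.032137; I=-0.216473, D=e−e_prev=1.943047; u=1·1.032137+1·(-0.216473)+1·1.943047=2.758711; next y=4/5·(-3.032137)+1/2·2.758711≈-1.046354

0 -2 -6.000 0.000
1 -2 3.000 -3.000
2 -2 -5.300 -0.900
3 -2 3.110 -3.370
4 -2 -4.677 -1.141
5 -2 3.024 -3.251
6 -2 -4.322 -1.089
7 -2 2.759 -3.032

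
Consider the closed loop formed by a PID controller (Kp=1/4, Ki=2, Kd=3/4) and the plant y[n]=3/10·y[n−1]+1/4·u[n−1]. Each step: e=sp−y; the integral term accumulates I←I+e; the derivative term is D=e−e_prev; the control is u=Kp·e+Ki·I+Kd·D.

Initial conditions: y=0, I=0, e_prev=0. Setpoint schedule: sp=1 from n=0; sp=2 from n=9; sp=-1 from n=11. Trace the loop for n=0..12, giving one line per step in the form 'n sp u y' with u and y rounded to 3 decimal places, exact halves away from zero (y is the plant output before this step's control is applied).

(exact arithmetic carried between steps; '≈' marks a value shown rounded to 6 d.p. or computed from one; I and e_prev carry over from the previous line; the table rounds u and y to 3 d.p., halves away from zero)
n=0: y=0, sp=1, e=sp−y=1; I=1, D=e−e_prev=1; u=1/4·1+2·1+3/4·1=3; next y=3/10·0+1/4·3=0.75
n=1: y=0.75, sp=1, e=sp−y=0.25; I=1.25, D=e−e_prev=-0.75; u=1/4·0.25+2·1.25+3/4·(-0.75)=2; next y=3/10·0.75+1/4·2=0.725
n=2: y=0.725, sp=1, e=sp−y=0.275; I=1.525, D=e−e_prev=0.025; u=1/4·0.275+2·1.525+3/4·0.025=3.1375; next y=3/10·0.725+1/4·3.1375=1.001875
n=3: y=1.001875, sp=1, e=sp−y=-0.001875; I=1.523125, D=e−e_prev=-0.276875; u=1/4·(-0.001875)+2·1.523125+3/4·(-0.276875)=2.838125; next y=3/10·1.001875+1/4·2.838125≈1.010094
n=4: y≈1.010094, sp=1, e=sp−y≈-0.010094; I≈1.513031, D=e−e_prev≈-0.008219; u=1/4·(-0.010094)+2·1.513031+3/4·(-0.008219)≈3.017375; next y=3/10·1.010094+1/4·3.017375≈1.057372
n=5: y≈1.057372, sp=1, e=sp−y≈-0.057372; I≈1.455659, D=e−e_prev≈-0.047278; u=1/4·(-0.057372)+2·1.455659+3/4·(-0.047278)≈2.861517; next y=3/10·1.057372+1/4·2.861517≈1.032591
n=6: y≈1.032591, sp=1, e=sp−y≈-0.032591; I≈1.423069, D=e−e_prev≈0.024781; u=1/4·(-0.032591)+2·1.423069+3/4·0.024781≈2.856575; next y=3/10·1.032591+1/4·2.856575≈1.023921
n=7: y≈1.023921, sp=1, e=sp−y≈-0.023921; I≈1.399147, D=e−e_prev≈0.008670; u=1/4·(-0.023921)+2·1.399147+3/4·0.008670≈2.798817; next y=3/10·1.023921+1/4·2.798817≈1.006881
n=8: y≈1.006881, sp=1, e=sp−y≈-0.006881; I≈1.392267, D=e−e_prev≈0.017040; u=1/4·(-0.006881)+2·1.392267+3/4·0.017040≈2.795594; next y=3/10·1.006881+1/4·2.795594≈1.000963
n=9: y≈1.000963, sp=2, e=sp−y≈0.999037; I≈2.391304, D=e−e_prev≈1.005918; u=1/4·0.999037+2·2.391304+3/4·1.005918≈5.786806; next y=3/10·1.000963+1/4·5.786806≈1.746990
n=10: y≈1.746990, sp=2, e=sp−y≈0.253010; I≈2.644314, D=e−e_prev≈-0.746028; u=1/4·0.253010+2·2.644314+3/4·(-0.746028)≈4.792359; next y=3/10·1.746990+1/4·4.792359≈1.722187
n=11: y≈1.722187, sp=-1, e=sp−y≈-2.722187; I≈-0.077873, D=e−e_prev≈-2.975197; u=1/4·(-2.722187)+2·(-0.077873)+3/4·(-2.975197)≈-3.067690; next y=3/10·1.722187+1/4·(-3.067690)≈-0.250267
n=12: y≈-0.250267, sp=-1, e=sp−y≈-0.749733; I≈-0.827607, D=e−e_prev≈1.972453; u=1/4·(-0.749733)+2·(-0.827607)+3/4·1.972453≈-0.363306; next y=3/10·(-0.250267)+1/4·(-0.363306)≈-0.165907

0 1 3.000 0.000
1 1 2.000 0.750
2 1 3.138 0.725
3 1 2.838 1.002
4 1 3.017 1.010
5 1 2.862 1.057
6 1 2.857 1.033
7 1 2.799 1.024
8 1 2.796 1.007
9 2 5.787 1.001
10 2 4.792 1.747
11 -1 -3.068 1.722
12 -1 -0.363 -0.250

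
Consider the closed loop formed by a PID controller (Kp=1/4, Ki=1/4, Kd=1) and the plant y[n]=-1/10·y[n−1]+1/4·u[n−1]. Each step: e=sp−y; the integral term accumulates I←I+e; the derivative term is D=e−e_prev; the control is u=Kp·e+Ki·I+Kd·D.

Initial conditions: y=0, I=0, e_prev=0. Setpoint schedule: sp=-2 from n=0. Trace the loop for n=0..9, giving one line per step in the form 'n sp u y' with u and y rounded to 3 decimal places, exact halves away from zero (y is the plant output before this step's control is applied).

(exact arithmetic carried between steps; '≈' marks a value shown rounded to 6 d.p. or computed from one; I and e_prev carry over from the previous line; the table rounds u and y to 3 d.p., halves away from zero)
n=0: y=0, sp=-2, e=sp−y=-2; I=-2, D=e−e_prev=-2; u=1/4·(-2)+1/4·(-2)+1·(-2)=-3; next y=-1/10·0+1/4·(-3)=-0.75
n=1: y=-0.75, sp=-2, e=sp−y=-1.25; I=-3.25, D=e−e_prev=0.75; u=1/4·(-1.25)+1/4·(-3.25)+1·0.75=-0.375; next y=-1/10·(-0.75)+1/4·(-0.375)=-0.01875
n=2: y=-0.01875, sp=-2, e=sp−y=-1.98125; I=-5.23125, D=e−e_prev=-0.73125; u=1/4·(-1.98125)+1/4·(-5.23125)+1·(-0.73125)=-2.534375; next y=-1/10·(-0.01875)+1/4·(-2.534375)≈-0.631719
n=3: y≈-0.631719, sp=-2, e=sp−y≈-1.368281; I≈-6.599531, D=e−e_prev≈0.612969; u=1/4·(-1.368281)+1/4·(-6.599531)+1·0.612969≈-1.378984; next y=-1/10·(-0.631719)+1/4·(-1.378984)≈-0.281574
n=4: y≈-0.281574, sp=-2, e=sp−y≈-1.718426; I≈-8.317957, D=e−e_prev≈-0.350145; u=1/4·(-1.718426)+1/4·(-8.317957)+1·(-0.350145)≈-2.859240; next y=-1/10·(-0.281574)+1/4·(-2.859240)≈-0.686653
n=5: y≈-0.686653, sp=-2, e=sp−y≈-1.313347; I≈-9.631304, D=e−e_prev≈0.405078; u=1/4·(-1.313347)+1/4·(-9.631304)+1·0.405078≈-2.331085; next y=-1/10·(-0.686653)+1/4·(-2.331085)≈-0.514106
n=6: y≈-0.514106, sp=-2, e=sp−y≈-1.485894; I≈-11.117199, D=e−e_prev≈-0.172547; u=1/4·(-1.485894)+1/4·(-11.117199)+1·(-0.172547)≈-3.323320; next y=-1/10·(-0.514106)+1/4·(-3.323320)≈-0.779419
n=7: y≈-0.779419, sp=-2, e=sp−y≈-1.220581; I≈-12.337779, D=e−e_prev≈0.265314; u=1/4·(-1.220581)+1/4·(-12.337779)+1·0.265314≈-3.124276; next y=-1/10·(-0.779419)+1/4·(-3.124276)≈-0.703127
n=8: y≈-0.703127, sp=-2, e=sp−y≈-1.296873; I≈-13.634652, D=e−e_prev≈-0.076292; u=1/4·(-1.296873)+1/4·(-13.634652)+1·(-0.076292)≈-3.809173; next y=-1/10·(-0.703127)+1/4·(-3.809173)≈-0.881981
n=9: y≈-0.881981, sp=-2, e=sp−y≈-1.118019; I≈-14.752671, D=e−e_prev≈0.178853; u=1/4·(-1.118019)+1/4·(-14.752671)+1·0.178853≈-3.788819; next y=-1/10·(-0.881981)+1/4·(-3.788819)≈-0.859007

0 -2 -3.000 0.000
1 -2 -0.375 -0.750
2 -2 -2.534 -0.019
3 -2 -1.379 -0.632
4 -2 -2.859 -0.282
5 -2 -2.331 -0.687
6 -2 -3.323 -0.514
7 -2 -3.124 -0.779
8 -2 -3.809 -0.703
9 -2 -3.789 -0.882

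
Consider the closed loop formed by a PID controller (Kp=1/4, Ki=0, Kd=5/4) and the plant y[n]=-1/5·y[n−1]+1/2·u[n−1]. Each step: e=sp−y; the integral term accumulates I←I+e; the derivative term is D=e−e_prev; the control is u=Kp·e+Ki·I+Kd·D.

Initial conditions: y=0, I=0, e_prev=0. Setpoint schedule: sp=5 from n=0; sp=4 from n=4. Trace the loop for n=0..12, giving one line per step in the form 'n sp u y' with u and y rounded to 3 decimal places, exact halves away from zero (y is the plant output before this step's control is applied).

(exact arithmetic carried between steps; '≈' marks a value shown rounded to 6 d.p. or computed from one; I and e_prev carry over from the previous line; the table rounds u and y to 3 d.p., halves away from zero)
n=0: y=0, sp=5, e=sp−y=5; I=5, D=e−e_prev=5; u=1/4·5+0·5+5/4·5=7.5; next y=-1/5·0+1/2·7.5=3.75
n=1: y=3.75, sp=5, e=sp−y=1.25; I=6.25, D=e−e_prev=-3.75; u=1/4·1.25+0·6.25+5/4·(-3.75)=-4.375; next y=-1/5·3.75+1/2·(-4.375)=-2.9375
n=2: y=-2.9375, sp=5, e=sp−y=7.9375; I=14.1875, D=e−e_prev=6.6875; u=1/4·7.9375+0·14.1875+5/4·6.6875=10.34375; next y=-1/5·(-2.9375)+1/2·10.34375=5.759375
n=3: y=5.759375, sp=5, e=sp−y=-0.759375; I=13.428125, D=e−e_prev=-8.696875; u=1/4·(-0.759375)+0·13.428125+5/4·(-8.696875)≈-11.060938; next y=-1/5·5.759375+1/2·(-11.060938)≈-6.682344
n=4: y≈-6.682344, sp=4, e=sp−y≈10.682344; I≈24.110469, D=e−e_prev≈11.441719; u=1/4·10.682344+0·24.110469+5/4·11.441719≈16.972734; next y=-1/5·(-6.682344)+1/2·16.972734≈9.822836
n=5: y≈9.822836, sp=4, e=sp−y≈-5.822836; I≈18.287633, D=e−e_prev≈-16.505180; u=1/4·(-5.822836)+0·18.287633+5/4·(-16.505180)≈-22.087184; next y=-1/5·9.822836+1/2·(-22.087184)≈-13.008159
n=6: y≈-13.008159, sp=4, e=sp−y≈17.008159; I≈35.295792, D=e−e_prev≈22.830995; u=1/4·17.008159+0·35.295792+5/4·22.830995≈32.790783; next y=-1/5·(-13.008159)+1/2·32.790783≈18.997023
n=7: y≈18.997023, sp=4, e=sp−y≈-14.997023; I≈20.298768, D=e−e_prev≈-32.005182; u=1/4·(-14.997023)+0·20.298768+5/4·(-32.005182)≈-43.755734; next y=-1/5·18.997023+1/2·(-43.755734)≈-25.677272
n=8: y≈-25.677272, sp=4, e=sp−y≈29.677272; I≈49.976040, D=e−e_prev≈44.674295; u=1/4·29.677272+0·49.976040+5/4·44.674295≈63.262187; next y=-1/5·(-25.677272)+1/2·63.262187≈36.766548
n=9: y≈36.766548, sp=4, e=sp−y≈-32.766548; I≈17.209492, D=e−e_prev≈-62.443819; u=1/4·(-32.766548)+0·17.209492+5/4·(-62.443819)≈-86.246411; next y=-1/5·36.766548+1/2·(-86.246411)≈-50.476515
n=10: y≈-50.476515, sp=4, e=sp−y≈54.476515; I≈71.686007, D=e−e_prev≈87.243063; u=1/4·54.476515+0·71.686007+5/4·87.243063≈122.672958; next y=-1/5·(-50.476515)+1/2·122.672958≈71.431782
n=11: y≈71.431782, sp=4, e=sp−y≈-67.431782; I≈4.254226, D=e−e_prev≈-121.908297; u=1/4·(-67.431782)+0·4.254226+5/4·(-121.908297)≈-169.243317; next y=-1/5·71.431782+1/2·(-169.243317)≈-98.908015
n=12: y≈-98.908015, sp=4, e=sp−y≈102.908015; I≈107.162240, D=e−e_prev≈170.339797; u=1/4·102.908015+0·107.162240+5/4·170.339797≈238.651749; next y=-1/5·(-98.908015)+1/2·238.651749≈139.107478

0 5 7.500 0.000
1 5 -4.375 3.750
2 5 10.344 -2.938
3 5 -11.061 5.759
4 4 16.973 -6.682
5 4 -22.087 9.823
6 4 32.791 -13.008
7 4 -43.756 18.997
8 4 63.262 -25.677
9 4 -86.246 36.767
10 4 122.673 -50.477
11 4 -169.243 71.432
12 4 238.652 -98.908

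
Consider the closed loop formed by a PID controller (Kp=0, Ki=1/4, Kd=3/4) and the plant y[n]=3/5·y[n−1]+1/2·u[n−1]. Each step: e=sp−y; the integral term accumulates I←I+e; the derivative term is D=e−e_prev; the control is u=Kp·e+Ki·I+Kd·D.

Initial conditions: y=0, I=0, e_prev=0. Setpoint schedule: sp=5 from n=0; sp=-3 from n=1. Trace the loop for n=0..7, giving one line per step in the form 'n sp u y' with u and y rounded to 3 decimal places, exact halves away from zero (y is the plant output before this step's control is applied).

(exact arithmetic carried between steps; '≈' marks a value shown rounded to 6 d.p. or computed from one; I and e_prev carry over from the previous line; the table rounds u and y to 3 d.p., halves away from zero)
n=0: y=0, sp=5, e=sp−y=5; I=5, D=e−e_prev=5; u=0·5+1/4·5+3/4·5=5; next y=3/5·0+1/2·5=2.5
n=1: y=2.5, sp=-3, e=sp−y=-5.5; I=-0.5, D=e−e_prev=-10.5; u=0·(-5.5)+1/4·(-0.5)+3/4·(-10.5)=-8; next y=3/5·2.5+1/2·(-8)=-2.5
n=2: y=-2.5, sp=-3, e=sp−y=-0.5; I=-1, D=e−e_prev=5; u=0·(-0.5)+1/4·(-1)+3/4·5=3.5; next y=3/5·(-2.5)+1/2·3.5=0.25
n=3: y=0.25, sp=-3, e=sp−y=-3.25; I=-4.25, D=e−e_prev=-2.75; u=0·(-3.25)+1/4·(-4.25)+3/4·(-2.75)=-3.125; next y=3/5·0.25+1/2·(-3.125)=-1.4125
n=4: y=-1.4125, sp=-3, e=sp−y=-1.5875; I=-5.8375, D=e−e_prev=1.6625; u=0·(-1.5875)+1/4·(-5.8375)+3/4·1.6625=-0.2125; next y=3/5·(-1.4125)+1/2·(-0.2125)=-0.95375
n=5: y=-0.95375, sp=-3, e=sp−y=-2.04625; I=-7.88375, D=e−e_prev=-0.45875; u=0·(-2.04625)+1/4·(-7.88375)+3/4·(-0.45875)=-2.315; next y=3/5·(-0.95375)+1/2·(-2.315)=-1.72975
n=6: y=-1.72975, sp=-3, e=sp−y=-1.27025; I=-9.154, D=e−e_prev=0.776; u=0·(-1.27025)+1/4·(-9.154)+3/4·0.776=-1.7065; next y=3/5·(-1.72975)+1/2·(-1.7065)=-1.8911
n=7: y=-1.8911, sp=-3, e=sp−y=-1.1089; I=-10.2629, D=e−e_prev=0.16135; u=0·(-1.1089)+1/4·(-10.2629)+3/4·0.16135≈-2.444713; next y=3/5·(-1.8911)+1/2·(-2.444713)≈-2.357016

0 5 5.000 0.000
1 -3 -8.000 2.500
2 -3 3.500 -2.500
3 -3 -3.125 0.250
4 -3 -0.213 -1.413
5 -3 -2.315 -0.954
6 -3 -1.707 -1.730
7 -3 -2.445 -1.891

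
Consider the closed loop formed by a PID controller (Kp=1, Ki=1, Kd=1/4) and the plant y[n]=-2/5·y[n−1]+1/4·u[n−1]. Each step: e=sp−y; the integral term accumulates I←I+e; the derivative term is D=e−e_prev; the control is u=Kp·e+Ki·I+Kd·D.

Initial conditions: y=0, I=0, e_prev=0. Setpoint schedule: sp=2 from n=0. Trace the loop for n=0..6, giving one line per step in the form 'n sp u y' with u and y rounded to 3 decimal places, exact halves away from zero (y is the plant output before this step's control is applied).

(exact arithmetic carried between steps; '≈' marks a value shown rounded to 6 d.p. or computed from one; I and e_prev carry over from the previous line; the table rounds u and y to 3 d.p., halves away from zero)
n=0: y=0, sp=2, e=sp−y=2; I=2, D=e−e_prev=2; u=1·2+1·2+1/4·2=4.5; next y=-2/5·0+1/4·4.5=1.125
n=1: y=1.125, sp=2, e=sp−y=0.875; I=2.875, D=e−e_prev=-1.125; u=1·0.875+1·2.875+1/4·(-1.125)=3.46875; next y=-2/5·1.125+1/4·3.46875≈0.417188
n=2: y≈0.417188, sp=2, e=sp−y≈1.582813; I≈4.457813, D=e−e_prev≈0.707813; u=1·1.582813+1·4.457813+1/4·0.707813≈6.217578; next y=-2/5·0.417188+1/4·6.217578≈1.387520
n=3: y≈1.387520, sp=2, e=sp−y≈0.612480; I≈5.070293, D=e−e_prev≈-0.970332; u=1·0.612480+1·5.070293+1/4·(-0.970332)≈5.440190; next y=-2/5·1.387520+1/4·5.440190≈0.805040
n=4: y≈0.805040, sp=2, e=sp−y≈1.194960; I≈6.265253, D=e−e_prev≈0.582480; u=1·1.194960+1·6.265253+1/4·0.582480≈7.605833; next y=-2/5·0.805040+1/4·7.605833≈1.579442
n=5: y≈1.579442, sp=2, e=sp−y≈0.420558; I≈6.685811, D=e−e_prev≈-0.774403; u=1·0.420558+1·6.685811+1/4·(-0.774403)≈6.912768; next y=-2/5·1.579442+1/4·6.912768≈1.096415
n=6: y≈1.096415, sp=2, e=sp−y≈0.903585; I≈7.589396, D=e−e_prev≈0.483027; u=1·0.903585+1·7.589396+1/4·0.483027≈8.613738; next y=-2/5·1.096415+1/4·8.613738≈1.714868

0 2 4.500 0.000
1 2 3.469 1.125
2 2 6.218 0.417
3 2 5.440 1.388
4 2 7.606 0.805
5 2 6.913 1.579
6 2 8.614 1.096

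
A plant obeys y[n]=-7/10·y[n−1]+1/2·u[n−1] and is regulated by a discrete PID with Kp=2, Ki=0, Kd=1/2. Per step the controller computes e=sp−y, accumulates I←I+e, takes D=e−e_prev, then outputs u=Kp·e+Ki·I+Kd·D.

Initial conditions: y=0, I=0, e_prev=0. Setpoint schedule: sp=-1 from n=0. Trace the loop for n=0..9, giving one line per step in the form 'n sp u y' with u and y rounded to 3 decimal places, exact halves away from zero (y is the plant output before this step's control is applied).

(exact arithmetic carried between steps; '≈' marks a value shown rounded to 6 d.p. or computed from one; I and e_prev carry over from the previous line; the table rounds u and y to 3 d.p., halves away from zero)
n=0: y=0, sp=-1, e=sp−y=-1; I=-1, D=e−e_prev=-1; u=2·(-1)+0·(-1)+1/2·(-1)=-2.5; next y=-7/10·0+1/2·(-2.5)=-1.25
n=1: y=-1.25, sp=-1, e=sp−y=0.25; I=-0.75, D=e−e_prev=1.25; u=2·0.25+0·(-0.75)+1/2·1.25=1.125; next y=-7/10·(-1.25)+1/2·1.125=1.4375
n=2: y=1.4375, sp=-1, e=sp−y=-2.4375; I=-3.1875, D=e−e_prev=-2.6875; u=2·(-2.4375)+0·(-3.1875)+1/2·(-2.6875)=-6.21875; next y=-7/10·1.4375+1/2·(-6.21875)=-4.115625
n=3: y=-4.115625, sp=-1, e=sp−y=3.115625; I=-0.071875, D=e−e_prev=5.553125; u=2·3.115625+0·(-0.071875)+1/2·5.553125≈9.007813; next y=-7/10·(-4.115625)+1/2·9.007813≈7.384844
n=4: y≈7.384844, sp=-1, e=sp−y≈-8.384844; I≈-8.456719, D=e−e_prev≈-11.500469; u=2·(-8.384844)+0·(-8.456719)+1/2·(-11.500469)≈-22.519922; next y=-7/10·7.384844+1/2·(-22.519922)≈-16.429352
n=5: y≈-16.429352, sp=-1, e=sp−y≈15.429352; I≈6.972633, D=e−e_prev≈23.814195; u=2·15.429352+0·6.972633+1/2·23.814195≈42.765801; next y=-7/10·(-16.429352)+1/2·42.765801≈32.883446
n=6: y≈32.883446, sp=-1, e=sp−y≈-33.883446; I≈-26.910814, D=e−e_prev≈-49.312798; u=2·(-33.883446)+0·(-26.910814)+1/2·(-49.312798)≈-92.423292; next y=-7/10·32.883446+1/2·(-92.423292)≈-69.230059
n=7: y≈-69.230059, sp=-1, e=sp−y≈68.230059; I≈41.319245, D=e−e_prev≈102.113505; u=2·68.230059+0·41.319245+1/2·102.113505≈187.516870; next y=-7/10·(-69.230059)+1/2·187.516870≈142.219476
n=8: y≈142.219476, sp=-1, e=sp−y≈-143.219476; I≈-101.900231, D=e−e_prev≈-211.449534; u=2·(-143.219476)+0·(-101.900231)+1/2·(-211.449534)≈-392.163719; next y=-7/10·142.219476+1/2·(-392.163719)≈-295.635492
n=9: y≈-295.635492, sp=-1, e=sp−y≈294.635492; I≈192.735261, D=e−e_prev≈437.854968; u=2·294.635492+0·192.735261+1/2·437.854968≈808.198469; next y=-7/10·(-295.635492)+1/2·808.198469≈611.044079

0 -1 -2.500 0.000
1 -1 1.125 -1.250
2 -1 -6.219 1.438
3 -1 9.008 -4.116
4 -1 -22.520 7.385
5 -1 42.766 -16.429
6 -1 -92.423 32.883
7 -1 187.517 -69.230
8 -1 -392.164 142.219
9 -1 808.198 -295.635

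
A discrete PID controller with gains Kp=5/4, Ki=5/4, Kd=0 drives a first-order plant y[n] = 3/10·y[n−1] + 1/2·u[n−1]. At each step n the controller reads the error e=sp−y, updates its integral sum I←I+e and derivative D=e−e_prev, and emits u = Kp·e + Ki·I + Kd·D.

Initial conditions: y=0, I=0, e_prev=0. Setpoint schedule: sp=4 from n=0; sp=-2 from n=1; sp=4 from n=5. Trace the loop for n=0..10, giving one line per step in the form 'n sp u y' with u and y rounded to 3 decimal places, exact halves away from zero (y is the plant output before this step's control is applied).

0 4 10.000 0.000
1 -2 -12.500 5.000
2 -2 3.125 -4.750
3 -2 -5.656 0.138
4 -2 -1.017 -2.787
5 4 11.361 -1.345
6 4 1.487 5.277
7 4 7.267 2.327
8 4 4.347 4.331
9 4 6.079 3.473
10 4 5.217 4.081

(exact arithmetic carried between steps; '≈' marks a value shown rounded to 6 d.p. or computed from one; I and e_prev carry over from the previous line; the table rounds u and y to 3 d.p., halves away from zero)
n=0: y=0, sp=4, e=sp−y=4; I=4, D=e−e_prev=4; u=5/4·4+5/4·4+0·4=10; next y=3/10·0+1/2·10=5
n=1: y=5, sp=-2, e=sp−y=-7; I=-3, D=e−e_prev=-11; u=5/4·(-7)+5/4·(-3)+0·(-11)=-12.5; next y=3/10·5+1/2·(-12.5)=-4.75
n=2: y=-4.75, sp=-2, e=sp−y=2.75; I=-0.25, D=e−e_prev=9.75; u=5/4·2.75+5/4·(-0.25)+0·9.75=3.125; next y=3/10·(-4.75)+1/2·3.125=0.1375
n=3: y=0.1375, sp=-2, e=sp−y=-2.1375; I=-2.3875, D=e−e_prev=-4.8875; u=5/4·(-2.1375)+5/4·(-2.3875)+0·(-4.8875)=-5.65625; next y=3/10·0.1375+1/2·(-5.65625)=-2.786875
n=4: y=-2.786875, sp=-2, e=sp−y=0.786875; I=-1.600625, D=e−e_prev=2.924375; u=5/4·0.786875+5/4·(-1.600625)+0·2.924375≈-1.017188; next y=3/10·(-2.786875)+1/2·(-1.017188)≈-1.344656
n=5: y≈-1.344656, sp=4, e=sp−y≈5.344656; I≈3.744031, D=e−e_prev≈4.557781; u=5/4·5.344656+5/4·3.744031+0·4.557781≈11.360859; next y=3/10·(-1.344656)+1/2·11.360859≈5.277033
n=6: y≈5.277033, sp=4, e=sp−y≈-1.277033; I≈2.466998, D=e−e_prev≈-6.621689; u=5/4·(-1.277033)+5/4·2.466998+0·(-6.621689)≈1.487457; next y=3/10·5.277033+1/2·1.487457≈2.326838
n=7: y≈2.326838, sp=4, e=sp−y≈1.673162; I≈4.140160, D=e−e_prev≈2.950194; u=5/4·1.673162+5/4·4.140160+0·2.950194≈7.266652; next y=3/10·2.326838+1/2·7.266652≈4.331378
n=8: y≈4.331378, sp=4, e=sp−y≈-0.331378; I≈3.808782, D=e−e_prev≈-2.004539; u=5/4·(-0.331378)+5/4·3.808782+0·(-2.004539)≈4.346756; next y=3/10·4.331378+1/2·4.346756≈3.472791
n=9: y≈3.472791, sp=4, e=sp−y≈0.527209; I≈4.335991, D=e−e_prev≈0.858586; u=5/4·0.527209+5/4·4.335991+0·0.858586≈6.079000; next y=3/10·3.472791+1/2·6.079000≈4.081337
n=10: y≈4.081337, sp=4, e=sp−y≈-0.081337; I≈4.254654, D=e−e_prev≈-0.608546; u=5/4·(-0.081337)+5/4·4.254654+0·(-0.608546)≈5.216646; next y=3/10·4.081337+1/2·5.216646≈3.832724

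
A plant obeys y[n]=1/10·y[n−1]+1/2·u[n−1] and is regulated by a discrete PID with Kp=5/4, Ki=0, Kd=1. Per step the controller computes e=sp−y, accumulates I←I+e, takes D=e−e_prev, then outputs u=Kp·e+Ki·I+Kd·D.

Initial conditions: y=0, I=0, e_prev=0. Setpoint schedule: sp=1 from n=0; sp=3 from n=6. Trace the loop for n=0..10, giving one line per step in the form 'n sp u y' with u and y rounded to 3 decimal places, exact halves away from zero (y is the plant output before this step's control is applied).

0 1 2.250 0.000
1 1 -1.281 1.125
2 1 3.563 -0.528
3 1 -3.168 1.729
4 1 6.154 -1.411
5 1 -6.767 2.936
6 3 15.638 -3.090
7 3 -16.237 7.510
8 3 27.837 -7.368
9 3 -33.276 13.182
10 3 51.402 -15.320

(exact arithmetic carried between steps; '≈' marks a value shown rounded to 6 d.p. or computed from one; I and e_prev carry over from the previous line; the table rounds u and y to 3 d.p., halves away from zero)
n=0: y=0, sp=1, e=sp−y=1; I=1, D=e−e_prev=1; u=5/4·1+0·1+1·1=2.25; next y=1/10·0+1/2·2.25=1.125
n=1: y=1.125, sp=1, e=sp−y=-0.125; I=0.875, D=e−e_prev=-1.125; u=5/4·(-0.125)+0·0.875+1·(-1.125)=-1.28125; next y=1/10·1.125+1/2·(-1.28125)=-0.528125
n=2: y=-0.528125, sp=1, e=sp−y=1.528125; I=2.403125, D=e−e_prev=1.653125; u=5/4·1.528125+0·2.403125+1·1.653125≈3.563281; next y=1/10·(-0.528125)+1/2·3.563281≈1.728828
n=3: y≈1.728828, sp=1, e=sp−y≈-0.728828; I≈1.674297, D=e−e_prev≈-2.256953; u=5/4·(-0.728828)+0·1.674297+1·(-2.256953)≈-3.167988; next y=1/10·1.728828+1/2·(-3.167988)≈-1.411111
n=4: y≈-1.411111, sp=1, e=sp−y≈2.411111; I≈4.085408, D=e−e_prev≈3.139939; u=5/4·2.411111+0·4.085408+1·3.139939≈6.153829; next y=1/10·(-1.411111)+1/2·6.153829≈2.935803
n=5: y≈2.935803, sp=1, e=sp−y≈-1.935803; I≈2.149605, D=e−e_prev≈-4.346915; u=5/4·(-1.935803)+0·2.149605+1·(-4.346915)≈-6.766668; next y=1/10·2.935803+1/2·(-6.766668)≈-3.089754
n=6: y≈-3.089754, sp=3, e=sp−y≈6.089754; I≈8.239359, D=e−e_prev≈8.025557; u=5/4·6.089754+0·8.239359+1·8.025557≈15.637749; next y=1/10·(-3.089754)+1/2·15.637749≈7.509899
n=7: y≈7.509899, sp=3, e=sp−y≈-4.509899; I≈3.729460, D=e−e_prev≈-10.599653; u=5/4·(-4.509899)+0·3.729460+1·(-10.599653)≈-16.237027; next y=1/10·7.509899+1/2·(-16.237027)≈-7.367524
n=8: y≈-7.367524, sp=3, e=sp−y≈10.367524; I≈14.096983, D=e−e_prev≈14.877423; u=5/4·10.367524+0·14.096983+1·14.877423≈27.836828; next y=1/10·(-7.367524)+1/2·27.836828≈13.181662
n=9: y≈13.181662, sp=3, e=sp−y≈-10.181662; I≈3.915322, D=e−e_prev≈-20.549185; u=5/4·(-10.181662)+0·3.915322+1·(-20.549185)≈-33.276262; next y=1/10·13.181662+1/2·(-33.276262)≈-15.319965
n=10: y≈-15.319965, sp=3, e=sp−y≈18.319965; I≈22.235287, D=e−e_prev≈28.501627; u=5/4·18.319965+0·22.235287+1·28.501627≈51.401583; next y=1/10·(-15.319965)+1/2·51.401583≈24.168795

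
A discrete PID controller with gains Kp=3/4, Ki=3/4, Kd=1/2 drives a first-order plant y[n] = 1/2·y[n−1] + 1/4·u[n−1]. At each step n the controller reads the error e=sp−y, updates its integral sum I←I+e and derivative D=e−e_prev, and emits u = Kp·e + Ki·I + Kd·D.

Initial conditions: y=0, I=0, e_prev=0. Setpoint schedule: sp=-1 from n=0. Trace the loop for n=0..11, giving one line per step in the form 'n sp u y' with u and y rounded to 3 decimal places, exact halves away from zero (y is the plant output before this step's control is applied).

(exact arithmetic carried between steps; '≈' marks a value shown rounded to 6 d.p. or computed from one; I and e_prev carry over from the previous line; the table rounds u and y to 3 d.p., halves away from zero)
n=0: y=0, sp=-1, e=sp−y=-1; I=-1, D=e−e_prev=-1; u=3/4·(-1)+3/4·(-1)+1/2·(-1)=-2; next y=1/2·0+1/4·(-2)=-0.5
n=1: y=-0.5, sp=-1, e=sp−y=-0.5; I=-1.5, D=e−e_prev=0.5; u=3/4·(-0.5)+3/4·(-1.5)+1/2·0.5=-1.25; next y=1/2·(-0.5)+1/4·(-1.25)=-0.5625
n=2: y=-0.5625, sp=-1, e=sp−y=-0.4375; I=-1.9375, D=e−e_prev=0.0625; u=3/4·(-0.4375)+3/4·(-1.9375)+1/2·0.0625=-1.75; next y=1/2·(-0.5625)+1/4·(-1.75)=-0.71875
n=3: y=-0.71875, sp=-1, e=sp−y=-0.28125; I=-2.21875, D=e−e_prev=0.15625; u=3/4·(-0.28125)+3/4·(-2.21875)+1/2·0.15625=-1.796875; next y=1/2·(-0.71875)+1/4·(-1.796875)≈-0.808594
n=4: y≈-0.808594, sp=-1, e=sp−y≈-0.191406; I≈-2.410156, D=e−e_prev≈0.089844; u=3/4·(-0.191406)+3/4·(-2.410156)+1/2·0.089844≈-1.90625; next y=1/2·(-0.808594)+1/4·(-1.90625)≈-0.880859
n=5: y≈-0.880859, sp=-1, e=sp−y≈-0.119141; I≈-2.529297, D=e−e_prev≈0.072266; u=3/4·(-0.119141)+3/4·(-2.529297)+1/2·0.072266≈-1.950195; next y=1/2·(-0.880859)+1/4·(-1.950195)≈-0.927979
n=6: y≈-0.927979, sp=-1, e=sp−y≈-0.072021; I≈-2.601318, D=e−e_prev≈0.047119; u=3/4·(-0.072021)+3/4·(-2.601318)+1/2·0.047119≈-1.981445; next y=1/2·(-0.927979)+1/4·(-1.981445)≈-0.959351
n=7: y≈-0.959351, sp=-1, e=sp−y≈-0.040649; I≈-2.641968, D=e−e_prev≈0.031372; u=3/4·(-0.040649)+3/4·(-2.641968)+1/2·0.031372≈-1.996277; next y=1/2·(-0.959351)+1/4·(-1.996277)≈-0.978745
n=8: y≈-0.978745, sp=-1, e=sp−y≈-0.021255; I≈-2.663223, D=e−e_prev≈0.019394; u=3/4·(-0.021255)+3/4·(-2.663223)+1/2·0.019394≈-2.003662; next y=1/2·(-0.978745)+1/4·(-2.003662)≈-0.990288
n=9: y≈-0.990288, sp=-1, e=sp−y≈-0.009712; I≈-2.672935, D=e−e_prev≈0.011543; u=3/4·(-0.009712)+3/4·(-2.672935)+1/2·0.011543≈-2.006214; next y=1/2·(-0.990288)+1/4·(-2.006214)≈-0.996697
n=10: y≈-0.996697, sp=-1, e=sp−y≈-0.003303; I≈-2.676238, D=e−e_prev≈0.006410; u=3/4·(-0.003303)+3/4·(-2.676238)+1/2·0.006410≈-2.006451; next y=1/2·(-0.996697)+1/4·(-2.006451)≈-0.999961
n=11: y≈-0.999961, sp=-1, e=sp−y≈-0.000039; I≈-2.676277, D=e−e_prev≈0.003264; u=3/4·(-0.000039)+3/4·(-2.676277)+1/2·0.003264≈-2.005605; next y=1/2·(-0.999961)+1/4·(-2.005605)≈-1.001382

0 -1 -2.000 0.000
1 -1 -1.250 -0.500
2 -1 -1.750 -0.563
3 -1 -1.797 -0.719
4 -1 -1.906 -0.809
5 -1 -1.950 -0.881
6 -1 -1.981 -0.928
7 -1 -1.996 -0.959
8 -1 -2.004 -0.979
9 -1 -2.006 -0.990
10 -1 -2.006 -0.997
11 -1 -2.006 -1.000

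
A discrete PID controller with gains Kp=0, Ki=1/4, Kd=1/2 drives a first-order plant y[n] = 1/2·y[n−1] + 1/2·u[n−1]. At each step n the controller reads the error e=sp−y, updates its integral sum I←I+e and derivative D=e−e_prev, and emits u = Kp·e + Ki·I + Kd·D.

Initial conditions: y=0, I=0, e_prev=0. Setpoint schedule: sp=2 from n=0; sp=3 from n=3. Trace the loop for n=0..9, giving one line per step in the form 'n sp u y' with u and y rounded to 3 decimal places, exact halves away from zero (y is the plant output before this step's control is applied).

0 2 1.500 0.000
1 2 0.438 0.750
2 2 1.242 0.594
3 3 2.022 0.918
4 3 1.791 1.470
5 3 2.329 1.631
6 3 2.490 1.980
7 3 2.728 2.235
8 3 2.862 2.482
9 3 2.972 2.672

(exact arithmetic carried between steps; '≈' marks a value shown rounded to 6 d.p. or computed from one; I and e_prev carry over from the previous line; the table rounds u and y to 3 d.p., halves away from zero)
n=0: y=0, sp=2, e=sp−y=2; I=2, D=e−e_prev=2; u=0·2+1/4·2+1/2·2=1.5; next y=1/2·0+1/2·1.5=0.75
n=1: y=0.75, sp=2, e=sp−y=1.25; I=3.25, D=e−e_prev=-0.75; u=0·1.25+1/4·3.25+1/2·(-0.75)=0.4375; next y=1/2·0.75+1/2·0.4375=0.59375
n=2: y=0.59375, sp=2, e=sp−y=1.40625; I=4.65625, D=e−e_prev=0.15625; u=0·1.40625+1/4·4.65625+1/2·0.15625≈1.242188; next y=1/2·0.59375+1/2·1.242188≈0.917969
n=3: y≈0.917969, sp=3, e=sp−y≈2.082031; I≈6.738281, D=e−e_prev≈0.675781; u=0·2.082031+1/4·6.738281+1/2·0.675781≈2.022461; next y=1/2·0.917969+1/2·2.022461≈1.470215
n=4: y≈1.470215, sp=3, e=sp−y≈1.529785; I≈8.268066, D=e−e_prev≈-0.552246; u=0·1.529785+1/4·8.268066+1/2·(-0.552246)≈1.790894; next y=1/2·1.470215+1/2·1.790894≈1.630554
n=5: y≈1.630554, sp=3, e=sp−y≈1.369446; I≈9.637512, D=e−e_prev≈-0.160339; u=0·1.369446+1/4·9.637512+1/2·(-0.160339)≈2.329208; next y=1/2·1.630554+1/2·2.329208≈1.979881
n=6: y≈1.979881, sp=3, e=sp−y≈1.020119; I≈10.657631, D=e−e_prev≈-0.349327; u=0·1.020119+1/4·10.657631+1/2·(-0.349327)≈2.489744; next y=1/2·1.979881+1/2·2.489744≈2.234813
n=7: y≈2.234813, sp=3, e=sp−y≈0.765187; I≈11.422818, D=e−e_prev≈-0.254931; u=0·0.765187+1/4·11.422818+1/2·(-0.254931)≈2.728239; next y=1/2·2.234813+1/2·2.728239≈2.481526
n=8: y≈2.481526, sp=3, e=sp−y≈0.518474; I≈11.941292, D=e−e_prev≈-0.246713; u=0·0.518474+1/4·11.941292+1/2·(-0.246713)≈2.861967; next y=1/2·2.481526+1/2·2.861967≈2.671746
n=9: y≈2.671746, sp=3, e=sp−y≈0.328254; I≈12.269546, D=e−e_prev≈-0.190220; u=0·0.328254+1/4·12.269546+1/2·(-0.190220)≈2.972276; next y=1/2·2.671746+1/2·2.972276≈2.822011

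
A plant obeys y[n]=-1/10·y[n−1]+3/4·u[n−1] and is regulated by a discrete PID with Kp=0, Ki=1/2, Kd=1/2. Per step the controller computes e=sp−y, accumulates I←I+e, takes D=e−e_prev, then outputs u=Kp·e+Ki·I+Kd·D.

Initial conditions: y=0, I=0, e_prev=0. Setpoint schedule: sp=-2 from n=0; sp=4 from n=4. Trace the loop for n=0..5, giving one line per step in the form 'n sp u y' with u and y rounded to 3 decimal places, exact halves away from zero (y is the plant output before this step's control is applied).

0 -2 -2.000 0.000
1 -2 -0.500 -1.500
2 -2 -2.775 -0.225
3 -2 -1.191 -2.059
4 4 2.550 -0.688
5 4 -0.089 1.981

(exact arithmetic carried between steps; '≈' marks a value shown rounded to 6 d.p. or computed from one; I and e_prev carry over from the previous line; the table rounds u and y to 3 d.p., halves away from zero)
n=0: y=0, sp=-2, e=sp−y=-2; I=-2, D=e−e_prev=-2; u=0·(-2)+1/2·(-2)+1/2·(-2)=-2; next y=-1/10·0+3/4·(-2)=-1.5
n=1: y=-1.5, sp=-2, e=sp−y=-0.5; I=-2.5, D=e−e_prev=1.5; u=0·(-0.5)+1/2·(-2.5)+1/2·1.5=-0.5; next y=-1/10·(-1.5)+3/4·(-0.5)=-0.225
n=2: y=-0.225, sp=-2, e=sp−y=-1.775; I=-4.275, D=e−e_prev=-1.275; u=0·(-1.775)+1/2·(-4.275)+1/2·(-1.275)=-2.775; next y=-1/10·(-0.225)+3/4·(-2.775)=-2.05875
n=3: y=-2.05875, sp=-2, e=sp−y=0.05875; I=-4.21625, D=e−e_prev=1.83375; u=0·0.05875+1/2·(-4.21625)+1/2·1.83375=-1.19125; next y=-1/10·(-2.05875)+3/4·(-1.19125)≈-0.687563
n=4: y≈-0.687563, sp=4, e=sp−y≈4.687563; I≈0.471313, D=e−e_prev≈4.628813; u=0·4.687563+1/2·0.471313+1/2·4.628813≈2.550063; next y=-1/10·(-0.687563)+3/4·2.550063≈1.981303
n=5: y≈1.981303, sp=4, e=sp−y≈2.018697; I≈2.490009, D=e−e_prev≈-2.668866; u=0·2.018697+1/2·2.490009+1/2·(-2.668866)≈-0.089428; next y=-1/10·1.981303+3/4·(-0.089428)≈-0.265201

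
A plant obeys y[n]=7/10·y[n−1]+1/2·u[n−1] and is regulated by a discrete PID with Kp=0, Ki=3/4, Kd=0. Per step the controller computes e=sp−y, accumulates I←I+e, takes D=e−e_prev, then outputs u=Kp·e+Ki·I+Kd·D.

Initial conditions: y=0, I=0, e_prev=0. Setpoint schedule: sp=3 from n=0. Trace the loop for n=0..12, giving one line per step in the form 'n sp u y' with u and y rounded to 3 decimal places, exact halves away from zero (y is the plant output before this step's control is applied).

0 3 2.250 0.000
1 3 3.656 1.125
2 3 3.945 2.616
3 3 3.342 3.803
4 3 2.342 4.333
5 3 1.439 4.204
6 3 0.942 3.663
7 3 0.916 3.035
8 3 1.229 2.582
9 3 1.663 2.422
10 3 2.017 2.527
11 3 2.184 2.777
12 3 2.157 3.036

(exact arithmetic carried between steps; '≈' marks a value shown rounded to 6 d.p. or computed from one; I and e_prev carry over from the previous line; the table rounds u and y to 3 d.p., halves away from zero)
n=0: y=0, sp=3, e=sp−y=3; I=3, D=e−e_prev=3; u=0·3+3/4·3+0·3=2.25; next y=7/10·0+1/2·2.25=1.125
n=1: y=1.125, sp=3, e=sp−y=1.875; I=4.875, D=e−e_prev=-1.125; u=0·1.875+3/4·4.875+0·(-1.125)=3.65625; next y=7/10·1.125+1/2·3.65625=2.615625
n=2: y=2.615625, sp=3, e=sp−y=0.384375; I=5.259375, D=e−e_prev=-1.490625; u=0·0.384375+3/4·5.259375+0·(-1.490625)≈3.944531; next y=7/10·2.615625+1/2·3.944531≈3.803203
n=3: y≈3.803203, sp=3, e=sp−y≈-0.803203; I≈4.456172, D=e−e_prev≈-1.187578; u=0·(-0.803203)+3/4·4.456172+0·(-1.187578)≈3.342129; next y=7/10·3.803203+1/2·3.342129≈4.333307
n=4: y≈4.333307, sp=3, e=sp−y≈-1.333307; I≈3.122865, D=e−e_prev≈-0.530104; u=0·(-1.333307)+3/4·3.122865+0·(-0.530104)≈2.342149; next y=7/10·4.333307+1/2·2.342149≈4.204389
n=5: y≈4.204389, sp=3, e=sp−y≈-1.204389; I≈1.918476, D=e−e_prev≈0.128918; u=0·(-1.204389)+3/4·1.918476+0·0.128918≈1.438857; next y=7/10·4.204389+1/2·1.438857≈3.662501
n=6: y≈3.662501, sp=3, e=sp−y≈-0.662501; I≈1.255975, D=e−e_prev≈0.541888; u=0·(-0.662501)+3/4·1.255975+0·0.541888≈0.941981; next y=7/10·3.662501+1/2·0.941981≈3.034741
n=7: y≈3.034741, sp=3, e=sp−y≈-0.034741; I≈1.221234, D=e−e_prev≈0.627760; u=0·(-0.034741)+3/4·1.221234+0·0.627760≈0.915925; next y=7/10·3.034741+1/2·0.915925≈2.582282
n=8: y≈2.582282, sp=3, e=sp−y≈0.417718; I≈1.638952, D=e−e_prev≈0.452460; u=0·0.417718+3/4·1.638952+0·0.452460≈1.229214; next y=7/10·2.582282+1/2·1.229214≈2.422204
n=9: y≈2.422204, sp=3, e=sp−y≈0.577796; I≈2.216748, D=e−e_prev≈0.160077; u=0·0.577796+3/4·2.216748+0·0.160077≈1.662561; next y=7/10·2.422204+1/2·1.662561≈2.526823
n=10: y≈2.526823, sp=3, e=sp−y≈0.473177; I≈2.689925, D=e−e_prev≈-0.104619; u=0·0.473177+3/4·2.689925+0·(-0.104619)≈2.017443; next y=7/10·2.526823+1/2·2.017443≈2.777498
n=11: y≈2.777498, sp=3, e=sp−y≈0.222502; I≈2.912426, D=e−e_prev≈-0.250675; u=0·0.222502+3/4·2.912426+0·(-0.250675)≈2.184320; next y=7/10·2.777498+1/2·2.184320≈3.036409
n=12: y≈3.036409, sp=3, e=sp−y≈-0.036409; I≈2.876018, D=e−e_prev≈-0.258910; u=0·(-0.036409)+3/4·2.876018+0·(-0.258910)≈2.157013; next y=7/10·3.036409+1/2·2.157013≈3.203993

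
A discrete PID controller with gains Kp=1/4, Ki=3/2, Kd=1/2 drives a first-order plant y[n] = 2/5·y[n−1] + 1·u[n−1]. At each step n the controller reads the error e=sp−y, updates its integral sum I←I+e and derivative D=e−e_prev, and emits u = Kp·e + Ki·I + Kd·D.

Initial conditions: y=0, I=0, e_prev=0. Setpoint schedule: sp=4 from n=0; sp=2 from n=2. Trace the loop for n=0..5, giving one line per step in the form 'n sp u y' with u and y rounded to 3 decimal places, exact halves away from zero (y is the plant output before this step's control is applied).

(exact arithmetic carried between steps; '≈' marks a value shown rounded to 6 d.p. or computed from one; I and e_prev carry over from the previous line; the table rounds u and y to 3 d.p., halves away from zero)
n=0: y=0, sp=4, e=sp−y=4; I=4, D=e−e_prev=4; u=1/4·4+3/2·4+1/2·4=9; next y=2/5·0+1·9=9
n=1: y=9, sp=4, e=sp−y=-5; I=-1, D=e−e_prev=-9; u=1/4·(-5)+3/2·(-1)+1/2·(-9)=-7.25; next y=2/5·9+1·(-7.25)=-3.65
n=2: y=-3.65, sp=2, e=sp−y=5.65; I=4.65, D=e−e_prev=10.65; u=1/4·5.65+3/2·4.65+1/2·10.65=13.7125; next y=2/5·(-3.65)+1·13.7125=12.2525
n=3: y=12.2525, sp=2, e=sp−y=-10.2525; I=-5.6025, D=e−e_prev=-15.9025; u=1/4·(-10.2525)+3/2·(-5.6025)+1/2·(-15.9025)=-18.918125; next y=2/5·12.2525+1·(-18.918125)=-14.017125
n=4: y=-14.017125, sp=2, e=sp−y=16.017125; I=10.414625, D=e−e_prev=26.269625; u=1/4·16.017125+3/2·10.414625+1/2·26.269625≈32.761031; next y=2/5·(-14.017125)+1·32.761031≈27.154181
n=5: y≈27.154181, sp=2, e=sp−y≈-25.154181; I≈-14.739556, D=e−e_prev≈-41.171306; u=1/4·(-25.154181)+3/2·(-14.739556)+1/2·(-41.171306)≈-48.983533; next y=2/5·27.154181+1·(-48.983533)≈-38.121860

0 4 9.000 0.000
1 4 -7.250 9.000
2 2 13.713 -3.650
3 2 -18.918 12.253
4 2 32.761 -14.017
5 2 -48.984 27.154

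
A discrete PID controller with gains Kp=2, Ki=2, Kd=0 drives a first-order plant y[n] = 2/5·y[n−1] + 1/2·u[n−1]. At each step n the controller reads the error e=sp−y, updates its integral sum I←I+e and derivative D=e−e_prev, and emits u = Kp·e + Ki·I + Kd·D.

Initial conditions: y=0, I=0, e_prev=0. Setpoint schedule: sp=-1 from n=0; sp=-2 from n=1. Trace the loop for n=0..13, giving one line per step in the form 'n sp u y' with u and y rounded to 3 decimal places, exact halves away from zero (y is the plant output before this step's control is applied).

(exact arithmetic carried between steps; '≈' marks a value shown rounded to 6 d.p. or computed from one; I and e_prev carry over from the previous line; the table rounds u and y to 3 d.p., halves away from zero)
n=0: y=0, sp=-1, e=sp−y=-1; I=-1, D=e−e_prev=-1; u=2·(-1)+2·(-1)+0·(-1)=-4; next y=2/5·0+1/2·(-4)=-2
n=1: y=-2, sp=-2, e=sp−y=0; I=-1, D=e−e_prev=1; u=2·0+2·(-1)+0·1=-2; next y=2/5·(-2)+1/2·(-2)=-1.8
n=2: y=-1.8, sp=-2, e=sp−y=-0.2; I=-1.2, D=e−e_prev=-0.2; u=2·(-0.2)+2·(-1.2)+0·(-0.2)=-2.8; next y=2/5·(-1.8)+1/2·(-2.8)=-2.12
n=3: y=-2.12, sp=-2, e=sp−y=0.12; I=-1.08, D=e−e_prev=0.32; u=2·0.12+2·(-1.08)+0·0.32=-1.92; next y=2/5·(-2.12)+1/2·(-1.92)=-1.808
n=4: y=-1.808, sp=-2, e=sp−y=-0.192; I=-1.272, D=e−e_prev=-0.312; u=2·(-0.192)+2·(-1.272)+0·(-0.312)=-2.928; next y=2/5·(-1.808)+1/2·(-2.928)=-2.1872
n=5: y=-2.1872, sp=-2, e=sp−y=0.1872; I=-1.0848, D=e−e_prev=0.3792; u=2·0.1872+2·(-1.0848)+0·0.3792=-1.7952; next y=2/5·(-2.1872)+1/2·(-1.7952)=-1.77248
n=6: y=-1.77248, sp=-2, e=sp−y=-0.22752; I=-1.31232, D=e−e_prev=-0.41472; u=2·(-0.22752)+2·(-1.31232)+0·(-0.41472)=-3.07968; next y=2/5·(-1.77248)+1/2·(-3.07968)=-2.248832
n=7: y=-2.248832, sp=-2, e=sp−y=0.248832; I=-1.063488, D=e−e_prev=0.476352; u=2·0.248832+2·(-1.063488)+0·0.476352=-1.629312; next y=2/5·(-2.248832)+1/2·(-1.629312)≈-1.714189
n=8: y≈-1.714189, sp=-2, e=sp−y≈-0.285811; I≈-1.349299, D=e−e_prev≈-0.534643; u=2·(-0.285811)+2·(-1.349299)+0·(-0.534643)≈-3.270221; next y=2/5·(-1.714189)+1/2·(-3.270221)≈-2.320786
n=9: y≈-2.320786, sp=-2, e=sp−y≈0.320786; I≈-1.028513, D=e−e_prev≈0.606597; u=2·0.320786+2·(-1.028513)+0·0.606597≈-1.415455; next y=2/5·(-2.320786)+1/2·(-1.415455)≈-1.636042
n=10: y≈-1.636042, sp=-2, e=sp−y≈-0.363958; I≈-1.392472, D=e−e_prev≈-0.684744; u=2·(-0.363958)+2·(-1.392472)+0·(-0.684744)≈-3.512860; next y=2/5·(-1.636042)+1/2·(-3.512860)≈-2.410847
n=11: y≈-2.410847, sp=-2, e=sp−y≈0.410847; I≈-0.981625, D=e−e_prev≈0.774805; u=2·0.410847+2·(-0.981625)+0·0.774805≈-1.141557; next y=2/5·(-2.410847)+1/2·(-1.141557)≈-1.535117
n=12: y≈-1.535117, sp=-2, e=sp−y≈-0.464883; I≈-1.446508, D=e−e_prev≈-0.875729; u=2·(-0.464883)+2·(-1.446508)+0·(-0.875729)≈-3.822782; next y=2/5·(-1.535117)+1/2·(-3.822782)≈-2.525438
n=13: y≈-2.525438, sp=-2, e=sp−y≈0.525438; I≈-0.921070, D=e−e_prev≈0.990321; u=2·0.525438+2·(-0.921070)+0·0.990321≈-0.791265; next y=2/5·(-2.525438)+1/2·(-0.791265)≈-1.405808

0 -1 -4.000 0.000
1 -2 -2.000 -2.000
2 -2 -2.800 -1.800
3 -2 -1.920 -2.120
4 -2 -2.928 -1.808
5 -2 -1.795 -2.187
6 -2 -3.080 -1.772
7 -2 -1.629 -2.249
8 -2 -3.270 -1.714
9 -2 -1.415 -2.321
10 -2 -3.513 -1.636
11 -2 -1.142 -2.411
12 -2 -3.823 -1.535
13 -2 -0.791 -2.525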